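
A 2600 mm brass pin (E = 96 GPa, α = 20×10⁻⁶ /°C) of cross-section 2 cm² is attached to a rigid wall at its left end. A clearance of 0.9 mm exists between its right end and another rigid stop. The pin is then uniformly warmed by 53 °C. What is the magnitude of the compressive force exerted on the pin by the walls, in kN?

P ≈ 13.7 kN

Unrestrained expansion: δ_free = αΔT L = 20×10⁻⁶ × 53 × 2600 = 2.756 mm.
After closing the 0.9 mm clearance, 2.756 − 0.9 = 1.856 mm of expansion remains to be suppressed by the wall.
That suppressed elongation corresponds to σ = E·Δ/L = 96×10³ × 1.856/2600 = 68.53 MPa.
Force on the wall = σA = 68.53 × 200 mm² = 13.71 kN.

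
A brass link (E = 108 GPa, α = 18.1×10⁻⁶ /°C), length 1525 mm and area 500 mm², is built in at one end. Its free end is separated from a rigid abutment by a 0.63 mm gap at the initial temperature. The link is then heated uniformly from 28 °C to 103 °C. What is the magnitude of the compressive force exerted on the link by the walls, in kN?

P ≈ 51 kN

If the wall were absent the link would grow by αΔT L = 18.1×10⁻⁶ × 75 × 1525 = 2.07 mm.
The gap closes (δ_free > 0.63 mm) and the wall then resists a further 2.07 − 0.63 = 1.44 mm of expansion.
That suppressed elongation corresponds to σ = E·Δ/L = 108×10³ × 1.44/1525 = 102 MPa.
P = σA = 102 × 500 = 51 kN.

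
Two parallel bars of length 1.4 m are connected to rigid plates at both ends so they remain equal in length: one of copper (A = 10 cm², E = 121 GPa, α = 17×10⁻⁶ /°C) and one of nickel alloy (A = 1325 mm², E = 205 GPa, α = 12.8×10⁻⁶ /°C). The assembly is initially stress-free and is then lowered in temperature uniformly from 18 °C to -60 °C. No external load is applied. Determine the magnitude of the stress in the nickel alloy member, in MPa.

The copper has the larger α, so on cooling it would change length more than the nickel alloy if both were free. The rigid plates force a common final length, so the copper is put into tension and the nickel alloy into compression, with equal and opposite forces P (no external load).
Setting the final lengths equal and cancelling L: (α₁ − α₂)ΔT = P/(A₁E₁) + P/(A₂E₂).
|α₁ − α₂|·ΔT = 4.2×10⁻⁶ × 78 = 0.0003276.
1/(A₁E₁) + 1/(A₂E₂) = 1/(1000×121×10³) + 1/(1325×205×10³) = 1.195×10⁻⁸ N⁻¹.
P = 0.0003276 / 1.195×10⁻⁸ = 27420 N = 27.42 kN.
σ_{nickel alloy} = P/A₂ = 27420/1325 = 20.7 MPa, compressive.

σ ≈ 20.7 MPa (compressive)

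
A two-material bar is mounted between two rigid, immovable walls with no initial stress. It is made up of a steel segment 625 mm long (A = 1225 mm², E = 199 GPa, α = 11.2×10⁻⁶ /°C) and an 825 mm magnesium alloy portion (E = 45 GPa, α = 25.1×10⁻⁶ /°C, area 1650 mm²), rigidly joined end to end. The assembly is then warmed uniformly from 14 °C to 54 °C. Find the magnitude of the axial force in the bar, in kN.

If the supports were absent, the total length change would be Σ αᵢΔT Lᵢ = 11.2×10⁻⁶×40×625 + 25.1×10⁻⁶×40×825 = 1.108 mm.
The rigid supports impose zero overall length change; the single axial force P common to all segments must satisfy P Σ Lᵢ/(AᵢEᵢ) = δ_free.
Σ Lᵢ/(AᵢEᵢ) = 625/(1225×199×10³) + 825/(1650×45×10³) = 1.367×10⁻⁵ mm/N.
Hence P = δ_free / Σ(L/AE) = 1.108/1.367×10⁻⁵ = 81.05 kN (compressive).

P ≈ 81 kN (compressive)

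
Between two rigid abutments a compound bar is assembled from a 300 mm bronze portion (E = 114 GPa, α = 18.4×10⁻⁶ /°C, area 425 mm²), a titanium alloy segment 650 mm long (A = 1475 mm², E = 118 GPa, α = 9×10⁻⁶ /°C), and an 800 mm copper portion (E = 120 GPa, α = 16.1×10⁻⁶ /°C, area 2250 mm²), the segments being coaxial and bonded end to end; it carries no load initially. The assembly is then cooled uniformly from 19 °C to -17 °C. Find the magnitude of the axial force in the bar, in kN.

If the supports were absent, the total length change would be Σ αᵢΔT Lᵢ = 18.4×10⁻⁶×36×300 + 9×10⁻⁶×36×650 + 16.1×10⁻⁶×36×800 = 0.873 mm.
The rigid supports impose zero overall length change; the single axial force P common to all segments must satisfy P Σ Lᵢ/(AᵢEᵢ) = δ_free.
The series flexibility is Σ Lᵢ/(AᵢEᵢ) = 300/(425×114×10³) + 650/(1475×118×10³) + 800/(2250×120×10³) = 1.289×10⁻⁵ mm/N.
Hence P = δ_free / Σ(L/AE) = 0.873/1.289×10⁻⁵ = 67.73 kN (tensile).

P ≈ 67.7 kN (tensile)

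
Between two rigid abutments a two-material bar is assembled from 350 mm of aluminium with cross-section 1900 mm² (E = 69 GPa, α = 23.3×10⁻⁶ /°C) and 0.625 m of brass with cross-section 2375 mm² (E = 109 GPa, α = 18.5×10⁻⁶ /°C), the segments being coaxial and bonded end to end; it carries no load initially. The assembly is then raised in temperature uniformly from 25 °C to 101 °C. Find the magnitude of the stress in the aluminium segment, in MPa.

With the walls removed the bar would change length by δ_free = Σ αᵢΔT Lᵢ = 23.3×10⁻⁶×76×350 + 18.5×10⁻⁶×76×625 = 1.499 mm.
Since the ends are fixed, an axial force P builds up, equal in every segment, with P · Σ Lᵢ/(AᵢEᵢ) = δ_free.
Σ Lᵢ/(AᵢEᵢ) = 350/(1900×69×10³) + 625/(2375×109×10³) = 5.084×10⁻⁶ mm/N.
Hence P = δ_free / Σ(L/AE) = 1.499/5.084×10⁻⁶ = 294.8 kN (compressive).
σ_{aluminium} = P / A = 294800 / 1900 = 155.1 MPa.

σ ≈ 155 MPa (compressive)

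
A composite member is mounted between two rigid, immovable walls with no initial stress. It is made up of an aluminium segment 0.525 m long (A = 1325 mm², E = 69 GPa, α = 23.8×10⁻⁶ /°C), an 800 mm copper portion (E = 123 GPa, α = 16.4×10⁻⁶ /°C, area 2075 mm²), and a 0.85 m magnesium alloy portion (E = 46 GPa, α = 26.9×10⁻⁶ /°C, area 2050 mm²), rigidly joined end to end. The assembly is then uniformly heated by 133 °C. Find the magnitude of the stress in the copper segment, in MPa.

Free thermal expansion of the whole bar: Σ αᵢΔT Lᵢ = 23.8×10⁻⁶×133×525 + 16.4×10⁻⁶×133×800 + 26.9×10⁻⁶×133×850 = 6.448 mm.
Since the ends are fixed, an axial force P builds up, equal in every segment, with P · Σ Lᵢ/(AᵢEᵢ) = δ_free.
Σ Lᵢ/(AᵢEᵢ) = 525/(1325×69×10³) + 800/(2075×123×10³) + 850/(2050×46×10³) = 1.789×10⁻⁵ mm/N.
Hence P = δ_free / Σ(L/AE) = 6.448/1.789×10⁻⁵ = 360.4 kN (compressive).
σ_{copper} = P / A = 360400 / 2075 = 173.7 MPa.

σ ≈ 174 MPa (compressive)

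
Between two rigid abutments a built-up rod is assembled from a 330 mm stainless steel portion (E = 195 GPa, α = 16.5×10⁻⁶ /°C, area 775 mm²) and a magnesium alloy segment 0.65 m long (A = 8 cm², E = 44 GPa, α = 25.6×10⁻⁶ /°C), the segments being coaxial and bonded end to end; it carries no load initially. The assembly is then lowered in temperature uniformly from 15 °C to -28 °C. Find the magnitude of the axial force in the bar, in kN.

With the walls removed the bar would change length by δ_free = Σ αᵢΔT Lᵢ = 16.5×10⁻⁶×43×330 + 25.6×10⁻⁶×43×650 = 0.9497 mm.
The rigid supports impose zero overall length change; the single axial force P common to all segments must satisfy P Σ Lᵢ/(AᵢEᵢ) = δ_free.
Σ Lᵢ/(AᵢEᵢ) = 330/(775×195×10³) + 650/(800×44×10³) = 2.065×10⁻⁵ mm/N.
P = 0.9497 / 2.065×10⁻⁵ = 45990 N = 45.99 kN, tensile.

P ≈ 46 kN (tensile)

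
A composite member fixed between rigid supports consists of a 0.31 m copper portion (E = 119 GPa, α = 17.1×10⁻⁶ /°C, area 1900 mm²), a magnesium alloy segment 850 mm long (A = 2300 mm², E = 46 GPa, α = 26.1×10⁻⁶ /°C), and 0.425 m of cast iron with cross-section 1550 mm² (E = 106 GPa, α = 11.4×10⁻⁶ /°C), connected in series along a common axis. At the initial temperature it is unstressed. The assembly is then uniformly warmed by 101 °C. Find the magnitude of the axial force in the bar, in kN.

With the walls removed the bar would change length by δ_free = Σ αᵢΔT Lᵢ = 17.1×10⁻⁶×101×310 + 26.1×10⁻⁶×101×850 + 11.4×10⁻⁶×101×425 = 3.265 mm.
Since the ends are fixed, an axial force P builds up, equal in every segment, with P · Σ Lᵢ/(AᵢEᵢ) = δ_free.
Σ Lᵢ/(AᵢEᵢ) = 310/(1900×119×10³) + 850/(2300×46×10³) + 425/(1550×106×10³) = 1.199×10⁻⁵ mm/N.
P = 3.265 / 1.199×10⁻⁵ = 272300 N = 272.3 kN, compressive.

P ≈ 272 kN (compressive)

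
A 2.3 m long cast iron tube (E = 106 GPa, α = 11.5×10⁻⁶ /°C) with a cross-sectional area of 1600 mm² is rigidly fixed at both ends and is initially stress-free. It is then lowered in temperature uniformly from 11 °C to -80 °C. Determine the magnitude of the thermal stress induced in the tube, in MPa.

Because both ends are immovable the net strain is zero, and the suppressed thermal strain is αΔT = 11.5×10⁻⁶ × 91 = 1046.5×10⁻⁶.
σ = EαΔT = 106×10³ × 11.5×10⁻⁶ × 91 = 110.9 MPa (tensile; the tube is trying to contract).

σ ≈ 111 MPa (tensile)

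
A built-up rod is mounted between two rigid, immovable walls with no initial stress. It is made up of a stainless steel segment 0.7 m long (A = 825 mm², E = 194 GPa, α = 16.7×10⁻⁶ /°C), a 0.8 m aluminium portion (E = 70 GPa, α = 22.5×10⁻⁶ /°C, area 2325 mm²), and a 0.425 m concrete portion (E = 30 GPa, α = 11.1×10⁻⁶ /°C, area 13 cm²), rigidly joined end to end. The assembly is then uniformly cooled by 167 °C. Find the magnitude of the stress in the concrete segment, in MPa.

Free thermal contraction of the whole bar: Σ αᵢΔT Lᵢ = 16.7×10⁻⁶×167×700 + 22.5×10⁻⁶×167×800 + 11.1×10⁻⁶×167×425 = 5.746 mm.
Since the ends are fixed, an axial force P builds up, equal in every segment, with P · Σ Lᵢ/(AᵢEᵢ) = δ_free.
Σ Lᵢ/(AᵢEᵢ) = 700/(825×194×10³) + 800/(2325×70×10³) + 425/(1300×30×10³) = 2.019×10⁻⁵ mm/N.
So P = 5.746 / 2.019×10⁻⁵ = 284.6 kN, tensile.
σ_{concrete} = P / A = 284600 / 1300 = 219 MPa.

σ ≈ 219 MPa (tensile)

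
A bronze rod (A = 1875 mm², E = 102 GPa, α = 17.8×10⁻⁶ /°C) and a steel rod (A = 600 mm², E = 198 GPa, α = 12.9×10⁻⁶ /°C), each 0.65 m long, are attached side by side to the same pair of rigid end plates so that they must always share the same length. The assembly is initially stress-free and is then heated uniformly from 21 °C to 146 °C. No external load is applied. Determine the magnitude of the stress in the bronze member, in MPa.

Equilibrium of a rigid end plate with no external load gives equal and opposite internal forces ±P in the two members. Since α_{bronze} > α_{steel}, heating drives the bronze into compression and the steel into tension.
Compatibility of the two members (thermal + elastic change equal): (α₁ − α₂)ΔT = P·[1/(A₁E₁) + 1/(A₂E₂)].
|α₁ − α₂|·ΔT = 4.9×10⁻⁶ × 125 = 0.0006125.
1/(A₁E₁) + 1/(A₂E₂) = 1/(1875×102×10³) + 1/(600×198×10³) = 1.365×10⁻⁸ N⁻¹.
So P = 0.0006125 / 1.365×10⁻⁸ = 44.88 kN.
σ_{bronze} = P/A₁ = 44880/1875 = 23.94 MPa, compressive.

σ ≈ 23.9 MPa (compressive)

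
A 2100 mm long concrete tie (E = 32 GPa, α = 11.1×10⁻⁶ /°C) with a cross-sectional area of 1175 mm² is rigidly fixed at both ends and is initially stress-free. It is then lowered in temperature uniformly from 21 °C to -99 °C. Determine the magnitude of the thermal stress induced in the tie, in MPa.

σ ≈ 42.6 MPa (tensile)

The supports are rigid, so the total axial strain is zero. The restrained thermal strain is ε = αΔT = 11.1×10⁻⁶ × 120 = 1332×10⁻⁶.
σ = EαΔT = 32×10³ × 11.1×10⁻⁶ × 120 = 42.62 MPa (tensile; the tie is trying to contract).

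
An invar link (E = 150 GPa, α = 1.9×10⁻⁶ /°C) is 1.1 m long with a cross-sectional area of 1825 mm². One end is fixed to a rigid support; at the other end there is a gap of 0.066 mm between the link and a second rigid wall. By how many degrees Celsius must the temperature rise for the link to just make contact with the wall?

ΔT ≈ 31.6 °C

Contact occurs when the free expansion equals the gap: αΔT L = 0.066 mm.
So ΔT = g/(αL) = 0.066/(1.9×10⁻⁶ × 1100) = 31.58 °C.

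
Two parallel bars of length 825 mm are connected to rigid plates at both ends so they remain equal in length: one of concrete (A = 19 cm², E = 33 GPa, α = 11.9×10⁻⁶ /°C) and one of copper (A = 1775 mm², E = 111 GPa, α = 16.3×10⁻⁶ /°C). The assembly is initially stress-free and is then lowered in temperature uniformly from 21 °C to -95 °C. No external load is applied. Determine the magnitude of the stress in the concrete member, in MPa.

σ ≈ 12.8 MPa (compressive)

The copper has the larger α, so on cooling it would change length more than the concrete if both were free. The rigid plates force a common final length, so the copper is put into tension and the concrete into compression, with equal and opposite forces P (no external load).
Equating the net (thermal + elastic) strains gives |α₁ − α₂|·ΔT = P·[1/(A₁E₁) + 1/(A₂E₂)].
|α₁ − α₂|·ΔT = 4.4×10⁻⁶ × 116 = 0.0005104.
1/(A₁E₁) + 1/(A₂E₂) = 1/(1900×33×10³) + 1/(1775×111×10³) = 2.102×10⁻⁸ N⁻¹.
P = 0.0005104 / 2.102×10⁻⁸ = 24280 N = 24.28 kN.
σ_{concrete} = P/A₁ = 24280/1900 = 12.78 MPa, compressive.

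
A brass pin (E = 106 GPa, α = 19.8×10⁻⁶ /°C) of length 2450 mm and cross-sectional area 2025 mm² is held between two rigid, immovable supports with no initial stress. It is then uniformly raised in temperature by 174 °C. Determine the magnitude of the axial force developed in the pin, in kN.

P ≈ 740 kN (compressive)

The ends cannot move, so σ = EαΔT = 106×10³ × 19.8×10⁻⁶ × 174 = 365.2 MPa.
Axial force P = σA = 365.2 × 2025 = 739500 N = 739.5 kN, compressive.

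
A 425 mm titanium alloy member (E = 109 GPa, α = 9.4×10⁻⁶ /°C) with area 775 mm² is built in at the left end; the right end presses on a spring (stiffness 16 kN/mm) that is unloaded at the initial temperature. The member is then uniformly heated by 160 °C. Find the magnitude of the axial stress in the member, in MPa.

The unrestrained thermal change is αΔT L = 9.4×10⁻⁶ × 160 × 425 = 0.6392 mm.
With a force P in the spring, the elastic change of the member is PL/(AE) and that of the spring is P/k; compatibility requires their sum to equal δ_free.
P [ L/(AE) + 1/k ] = δ_free → P [ 425/(775×109×10³) + 1/(16×10³) ] = 0.6392.
P = 0.6392 / 6.753×10⁻⁵ = 9465 N.
σ = P/A = 9465/775 = 12.21 MPa.

σ ≈ 12.2 MPa (compressive)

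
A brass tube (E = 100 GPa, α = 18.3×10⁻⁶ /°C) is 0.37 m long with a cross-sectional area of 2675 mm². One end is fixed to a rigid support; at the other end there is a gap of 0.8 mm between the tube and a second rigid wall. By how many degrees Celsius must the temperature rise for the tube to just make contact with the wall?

ΔT ≈ 118 °C

Contact occurs when the free expansion equals the gap: αΔT L = 0.8 mm.
ΔT = 0.8 / (18.3×10⁻⁶ × 370) = 118.2 °C.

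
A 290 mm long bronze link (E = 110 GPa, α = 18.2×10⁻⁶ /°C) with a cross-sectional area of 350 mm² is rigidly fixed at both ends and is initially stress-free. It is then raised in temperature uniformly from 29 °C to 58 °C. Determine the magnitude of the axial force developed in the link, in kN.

P ≈ 20.3 kN (compressive)

The ends cannot move, so σ = EαΔT = 110×10³ × 18.2×10⁻⁶ × 29 = 58.06 MPa.
Then P = σA = 58.06 × 350 mm² = 20.32 kN, compressive.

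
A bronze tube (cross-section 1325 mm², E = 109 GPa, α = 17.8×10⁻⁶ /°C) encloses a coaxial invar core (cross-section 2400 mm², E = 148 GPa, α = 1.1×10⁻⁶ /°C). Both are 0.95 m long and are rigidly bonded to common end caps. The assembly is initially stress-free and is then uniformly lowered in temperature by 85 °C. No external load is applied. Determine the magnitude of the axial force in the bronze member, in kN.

Both members must finish at the same length. With the larger α, the bronze tends to over-contract; the plates restrain it, putting the bronze in tension and the invar in compression. With no external load the two internal forces are equal and opposite, magnitude P.
Compatibility of the two members (thermal + elastic change equal): (α₁ − α₂)ΔT = P·[1/(A₁E₁) + 1/(A₂E₂)].
|α₁ − α₂|·ΔT = 16.7×10⁻⁶ × 85 = 0.001419.
1/(A₁E₁) + 1/(A₂E₂) = 1/(1325×109×10³) + 1/(2400×148×10³) = 9.739×10⁻⁹ N⁻¹.
So P = 0.001419 / 9.739×10⁻⁹ = 145.7 kN.

P ≈ 146 kN (tensile in the bronze)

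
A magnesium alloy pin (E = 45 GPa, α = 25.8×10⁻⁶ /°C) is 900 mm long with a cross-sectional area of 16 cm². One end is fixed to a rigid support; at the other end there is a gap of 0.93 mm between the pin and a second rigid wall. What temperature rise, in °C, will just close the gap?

ΔT ≈ 40.1 °C

The gap closes when αΔT L = 0.93 mm, since the pin is still unstressed at that instant.
So ΔT = g/(αL) = 0.93/(25.8×10⁻⁶ × 900) = 40.05 °C.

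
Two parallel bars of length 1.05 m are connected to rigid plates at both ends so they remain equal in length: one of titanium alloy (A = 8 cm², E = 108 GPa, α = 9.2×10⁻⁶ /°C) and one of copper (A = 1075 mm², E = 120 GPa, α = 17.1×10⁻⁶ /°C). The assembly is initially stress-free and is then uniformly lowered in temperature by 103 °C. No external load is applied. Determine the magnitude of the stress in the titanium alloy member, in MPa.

The copper has the larger α, so on cooling it would change length more than the titanium alloy if both were free. The rigid plates force a common final length, so the copper is put into tension and the titanium alloy into compression, with equal and opposite forces P (no external load).
Setting the final lengths equal and cancelling L: (α₁ − α₂)ΔT = P/(A₁E₁) + P/(A₂E₂).
|α₁ − α₂|·ΔT = 7.9×10⁻⁶ × 103 = 0.0008137.
1/(A₁E₁) + 1/(A₂E₂) = 1/(800×108×10³) + 1/(1075×120×10³) = 1.933×10⁻⁸ N⁻¹.
P = 0.0008137 / 1.933×10⁻⁸ = 42100 N = 42.1 kN.
σ_{titanium alloy} = P/A₁ = 42100/800 = 52.63 MPa, compressive.

σ ≈ 52.6 MPa (compressive)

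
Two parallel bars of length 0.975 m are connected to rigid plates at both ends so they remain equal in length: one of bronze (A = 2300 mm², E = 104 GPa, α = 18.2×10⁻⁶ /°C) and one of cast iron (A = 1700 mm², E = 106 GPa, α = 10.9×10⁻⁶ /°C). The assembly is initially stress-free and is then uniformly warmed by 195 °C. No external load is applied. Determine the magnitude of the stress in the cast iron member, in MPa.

σ ≈ 86.1 MPa (tensile)

Both members must finish at the same length. With the larger α, the bronze tends to over-expand; the plates restrain it, putting the bronze in compression and the cast iron in tension. With no external load the two internal forces are equal and opposite, magnitude P.
Compatibility of the two members (thermal + elastic change equal): (α₁ − α₂)ΔT = P·[1/(A₁E₁) + 1/(A₂E₂)].
|α₁ − α₂|·ΔT = 7.3×10⁻⁶ × 195 = 0.001423.
1/(A₁E₁) + 1/(A₂E₂) = 1/(2300×104×10³) + 1/(1700×106×10³) = 9.73×10⁻⁹ N⁻¹.
So P = 0.001423 / 9.73×10⁻⁹ = 146.3 kN.
σ_{cast iron} = P/A₂ = 146300/1700 = 86.06 MPa, tensile.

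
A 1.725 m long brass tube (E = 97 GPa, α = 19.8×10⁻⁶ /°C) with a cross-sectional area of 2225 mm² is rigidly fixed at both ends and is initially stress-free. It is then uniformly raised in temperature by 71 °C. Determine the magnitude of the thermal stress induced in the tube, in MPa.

With length fixed, the mechanical strain must cancel the thermal strain αΔT = 19.8×10⁻⁶ × 71 = 1405.8×10⁻⁶.
σ = EαΔT = 97×10³ × 19.8×10⁻⁶ × 71 = 136.4 MPa (compressive; the tube is trying to expand).

σ ≈ 136 MPa (compressive)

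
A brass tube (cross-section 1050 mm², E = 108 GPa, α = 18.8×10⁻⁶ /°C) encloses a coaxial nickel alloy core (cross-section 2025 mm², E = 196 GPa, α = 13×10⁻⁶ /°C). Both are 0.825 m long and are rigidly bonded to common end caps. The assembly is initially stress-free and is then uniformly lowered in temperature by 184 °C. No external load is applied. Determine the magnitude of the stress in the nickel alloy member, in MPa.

σ ≈ 46.5 MPa (compressive)

Both members must finish at the same length. With the larger α, the brass tends to over-contract; the plates restrain it, putting the brass in tension and the nickel alloy in compression. With no external load the two internal forces are equal and opposite, magnitude P.
Equating the net (thermal + elastic) strains gives |α₁ − α₂|·ΔT = P·[1/(A₁E₁) + 1/(A₂E₂)].
|α₁ − α₂|·ΔT = 5.8×10⁻⁶ × 184 = 0.001067.
1/(A₁E₁) + 1/(A₂E₂) = 1/(1050×108×10³) + 1/(2025×196×10³) = 1.134×10⁻⁸ N⁻¹.
So P = 0.001067 / 1.134×10⁻⁸ = 94.13 kN.
σ_{nickel alloy} = P/A₂ = 94130/2025 = 46.48 MPa, compressive.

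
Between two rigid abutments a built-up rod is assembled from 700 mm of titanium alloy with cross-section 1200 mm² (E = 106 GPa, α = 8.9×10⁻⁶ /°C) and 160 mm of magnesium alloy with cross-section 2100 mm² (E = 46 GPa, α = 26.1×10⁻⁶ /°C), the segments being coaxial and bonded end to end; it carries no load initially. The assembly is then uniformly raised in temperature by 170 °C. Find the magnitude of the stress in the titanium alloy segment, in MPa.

Free thermal expansion of the whole bar: Σ αᵢΔT Lᵢ = 8.9×10⁻⁶×170×700 + 26.1×10⁻⁶×170×160 = 1.769 mm.
The rigid supports impose zero overall length change; the single axial force P common to all segments must satisfy P Σ Lᵢ/(AᵢEᵢ) = δ_free.
Σ Lᵢ/(AᵢEᵢ) = 700/(1200×106×10³) + 160/(2100×46×10³) = 7.159×10⁻⁶ mm/N.
Hence P = δ_free / Σ(L/AE) = 1.769/7.159×10⁻⁶ = 247.1 kN (compressive).
σ_{titanium alloy} = P / A = 247100 / 1200 = 205.9 MPa.

σ ≈ 206 MPa (compressive)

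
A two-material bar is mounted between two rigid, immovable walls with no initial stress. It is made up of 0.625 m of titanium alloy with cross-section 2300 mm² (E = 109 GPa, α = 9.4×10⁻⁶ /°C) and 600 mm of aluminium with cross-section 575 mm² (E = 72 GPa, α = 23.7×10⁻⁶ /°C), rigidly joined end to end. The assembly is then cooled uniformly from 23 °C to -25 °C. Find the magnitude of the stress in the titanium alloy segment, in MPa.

σ ≈ 24.7 MPa (tensile)

With the walls removed the bar would change length by δ_free = Σ αᵢΔT Lᵢ = 9.4×10⁻⁶×48×625 + 23.7×10⁻⁶×48×600 = 0.9646 mm.
The walls prevent any net length change, so an axial force P (same in every segment) develops. Compatibility: P · Σ Lᵢ/(AᵢEᵢ) = δ_free.
The series flexibility is Σ Lᵢ/(AᵢEᵢ) = 625/(2300×109×10³) + 600/(575×72×10³) = 1.699×10⁻⁵ mm/N.
P = 0.9646 / 1.699×10⁻⁵ = 56790 N = 56.79 kN, tensile.
σ_{titanium alloy} = P / A = 56790 / 2300 = 24.69 MPa.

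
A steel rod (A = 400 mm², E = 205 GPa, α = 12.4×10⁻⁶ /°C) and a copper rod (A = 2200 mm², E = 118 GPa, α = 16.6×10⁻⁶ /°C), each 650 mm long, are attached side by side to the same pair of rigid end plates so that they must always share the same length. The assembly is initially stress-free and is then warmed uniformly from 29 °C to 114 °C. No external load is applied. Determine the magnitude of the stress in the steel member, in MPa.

σ ≈ 55.6 MPa (tensile)

The copper has the larger α, so on heating it would change length more than the steel if both were free. The rigid plates force a common final length, so the copper is put into compression and the steel into tension, with equal and opposite forces P (no external load).
Compatibility of the two members (thermal + elastic change equal): (α₁ − α₂)ΔT = P·[1/(A₁E₁) + 1/(A₂E₂)].
|α₁ − α₂|·ΔT = 4.2×10⁻⁶ × 85 = 0.000357.
1/(A₁E₁) + 1/(A₂E₂) = 1/(400×205×10³) + 1/(2200×118×10³) = 1.605×10⁻⁸ N⁻¹.
So P = 0.000357 / 1.605×10⁻⁸ = 22.25 kN.
σ_{steel} = P/A₁ = 22250/400 = 55.62 MPa, tensile.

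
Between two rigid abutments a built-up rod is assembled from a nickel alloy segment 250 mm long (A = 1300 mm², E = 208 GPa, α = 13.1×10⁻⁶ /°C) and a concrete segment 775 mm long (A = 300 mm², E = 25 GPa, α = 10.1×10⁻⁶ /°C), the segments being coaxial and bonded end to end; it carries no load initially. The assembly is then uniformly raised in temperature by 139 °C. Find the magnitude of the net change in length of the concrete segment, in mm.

|ΔL| ≈ 0.442 mm

With the walls removed the bar would change length by δ_free = Σ αᵢΔT Lᵢ = 13.1×10⁻⁶×139×250 + 10.1×10⁻⁶×139×775 = 1.543 mm.
Since the ends are fixed, an axial force P builds up, equal in every segment, with P · Σ Lᵢ/(AᵢEᵢ) = δ_free.
Σ Lᵢ/(AᵢEᵢ) = 250/(1300×208×10³) + 775/(300×25×10³) = 0.0001043 mm/N.
Hence P = δ_free / Σ(L/AE) = 1.543/0.0001043 = 14.8 kN (compressive).
For the concrete segment, free thermal change = 10.1×10⁻⁶×139×775 = 1.088 mm and elastic change from P = 14800×775/(300×25×10³) = 1.53 mm; these oppose, so the net change is 0.442 mm (segment shortens).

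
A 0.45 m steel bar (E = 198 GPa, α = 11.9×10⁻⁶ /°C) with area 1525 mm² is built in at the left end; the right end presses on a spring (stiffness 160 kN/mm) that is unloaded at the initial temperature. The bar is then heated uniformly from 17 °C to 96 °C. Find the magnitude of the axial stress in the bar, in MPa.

σ ≈ 35.8 MPa (compressive)

The unrestrained thermal change is αΔT L = 11.9×10⁻⁶ × 79 × 450 = 0.423 mm.
Let P be the compressive force at the spring. The bar shortens elastically by PL/(AE) and the spring compresses by P/k; together these equal δ_free.
So P = δ_free / [L/(AE) + 1/k] = 0.423 / [ 450/(1525×198×10³) + 1/(160×10³) ].
P = 0.423 / 7.74×10⁻⁶ = 54650 N.
σ = P/A = 54650/1525 = 35.84 MPa.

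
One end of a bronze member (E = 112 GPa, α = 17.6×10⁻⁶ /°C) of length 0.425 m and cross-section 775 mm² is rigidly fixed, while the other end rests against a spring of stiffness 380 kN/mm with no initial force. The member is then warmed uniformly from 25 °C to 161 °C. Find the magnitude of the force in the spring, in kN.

P ≈ 135 kN

The unrestrained thermal change is αΔT L = 17.6×10⁻⁶ × 136 × 425 = 1.017 mm.
Let P be the compressive force at the spring. The member shortens elastically by PL/(AE) and the spring compresses by P/k; together these equal δ_free.
P [ L/(AE) + 1/k ] = δ_free → P [ 425/(775×112×10³) + 1/(380×10³) ] = 1.017.
P = 1.017 / 7.528×10⁻⁶ = 135100 N.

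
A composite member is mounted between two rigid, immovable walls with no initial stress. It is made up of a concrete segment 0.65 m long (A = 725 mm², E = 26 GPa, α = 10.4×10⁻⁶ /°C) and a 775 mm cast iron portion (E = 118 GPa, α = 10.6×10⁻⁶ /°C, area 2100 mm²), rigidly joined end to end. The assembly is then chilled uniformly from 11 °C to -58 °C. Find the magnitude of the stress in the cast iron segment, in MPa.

If the supports were absent, the total length change would be Σ αᵢΔT Lᵢ = 10.4×10⁻⁶×69×650 + 10.6×10⁻⁶×69×775 = 1.033 mm.
The walls prevent any net length change, so an axial force P (same in every segment) develops. Compatibility: P · Σ Lᵢ/(AᵢEᵢ) = δ_free.
The series flexibility is Σ Lᵢ/(AᵢEᵢ) = 650/(725×26×10³) + 775/(2100×118×10³) = 3.761×10⁻⁵ mm/N.
So P = 1.033 / 3.761×10⁻⁵ = 27.47 kN, tensile.
σ_{cast iron} = P / A = 27470 / 2100 = 13.08 MPa.

σ ≈ 13.1 MPa (tensile)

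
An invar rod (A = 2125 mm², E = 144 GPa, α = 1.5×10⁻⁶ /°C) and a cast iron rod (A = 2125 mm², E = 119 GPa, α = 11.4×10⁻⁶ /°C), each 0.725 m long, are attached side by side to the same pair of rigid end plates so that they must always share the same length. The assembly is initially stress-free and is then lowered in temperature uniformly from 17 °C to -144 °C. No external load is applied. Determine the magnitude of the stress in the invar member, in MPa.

Both members must finish at the same length. With the larger α, the cast iron tends to over-contract; the plates restrain it, putting the cast iron in tension and the invar in compression. With no external load the two internal forces are equal and opposite, magnitude P.
Setting the final lengths equal and cancelling L: (α₁ − α₂)ΔT = P/(A₁E₁) + P/(A₂E₂).
|α₁ − α₂|·ΔT = 9.9×10⁻⁶ × 161 = 0.001594.
1/(A₁E₁) + 1/(A₂E₂) = 1/(2125×144×10³) + 1/(2125×119×10³) = 7.222×10⁻⁹ N⁻¹.
P = 0.001594 / 7.222×10⁻⁹ = 220700 N = 220.7 kN.
σ_{invar} = P/A₁ = 220700/2125 = 103.9 MPa, compressive.

σ ≈ 104 MPa (compressive)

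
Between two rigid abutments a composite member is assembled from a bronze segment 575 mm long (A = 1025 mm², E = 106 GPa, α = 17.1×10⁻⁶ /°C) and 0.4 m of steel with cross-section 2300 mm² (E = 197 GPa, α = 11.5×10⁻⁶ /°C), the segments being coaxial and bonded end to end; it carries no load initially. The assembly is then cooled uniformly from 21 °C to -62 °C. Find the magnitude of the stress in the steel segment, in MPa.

If the supports were absent, the total length change would be Σ αᵢΔT Lᵢ = 17.1×10⁻⁶×83×575 + 11.5×10⁻⁶×83×400 = 1.198 mm.
The walls prevent any net length change, so an axial force P (same in every segment) develops. Compatibility: P · Σ Lᵢ/(AᵢEᵢ) = δ_free.
The series flexibility is Σ Lᵢ/(AᵢEᵢ) = 575/(1025×106×10³) + 400/(2300×197×10³) = 6.175×10⁻⁶ mm/N.
Hence P = δ_free / Σ(L/AE) = 1.198/6.175×10⁻⁶ = 194 kN (tensile).
σ_{steel} = P / A = 194000 / 2300 = 84.34 MPa.

σ ≈ 84.3 MPa (tensile)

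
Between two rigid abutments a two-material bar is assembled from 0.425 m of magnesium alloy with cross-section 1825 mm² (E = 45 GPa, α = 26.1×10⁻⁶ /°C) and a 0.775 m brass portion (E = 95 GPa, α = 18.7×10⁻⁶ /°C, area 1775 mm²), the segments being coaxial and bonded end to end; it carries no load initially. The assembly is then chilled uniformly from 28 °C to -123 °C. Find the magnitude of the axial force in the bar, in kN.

Free thermal contraction of the whole bar: Σ αᵢΔT Lᵢ = 26.1×10⁻⁶×151×425 + 18.7×10⁻⁶×151×775 = 3.863 mm.
Since the ends are fixed, an axial force P builds up, equal in every segment, with P · Σ Lᵢ/(AᵢEᵢ) = δ_free.
Σ Lᵢ/(AᵢEᵢ) = 425/(1825×45×10³) + 775/(1775×95×10³) = 9.771×10⁻⁶ mm/N.
Hence P = δ_free / Σ(L/AE) = 3.863/9.771×10⁻⁶ = 395.4 kN (tensile).

P ≈ 395 kN (tensile)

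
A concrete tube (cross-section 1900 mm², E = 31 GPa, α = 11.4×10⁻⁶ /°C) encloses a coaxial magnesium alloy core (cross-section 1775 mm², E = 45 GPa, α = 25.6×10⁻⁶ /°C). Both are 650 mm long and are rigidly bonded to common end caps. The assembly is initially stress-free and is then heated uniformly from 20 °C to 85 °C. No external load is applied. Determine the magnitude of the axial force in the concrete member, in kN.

Both members must finish at the same length. With the larger α, the magnesium alloy tends to over-expand; the plates restrain it, putting the magnesium alloy in compression and the concrete in tension. With no external load the two internal forces are equal and opposite, magnitude P.
Compatibility of the two members (thermal + elastic change equal): (α₁ − α₂)ΔT = P·[1/(A₁E₁) + 1/(A₂E₂)].
|α₁ − α₂|·ΔT = 14.2×10⁻⁶ × 65 = 0.000923.
1/(A₁E₁) + 1/(A₂E₂) = 1/(1900×31×10³) + 1/(1775×45×10³) = 2.95×10⁻⁸ N⁻¹.
P = 0.000923 / 2.95×10⁻⁸ = 31290 N = 31.29 kN.

P ≈ 31.3 kN (tensile in the concrete)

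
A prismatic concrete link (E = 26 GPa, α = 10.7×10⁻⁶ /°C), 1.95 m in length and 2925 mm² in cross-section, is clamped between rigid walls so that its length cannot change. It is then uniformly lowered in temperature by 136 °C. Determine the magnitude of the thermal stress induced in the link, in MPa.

σ ≈ 37.8 MPa (tensile)

With length fixed, the mechanical strain must cancel the thermal strain αΔT = 10.7×10⁻⁶ × 136 = 1455.2×10⁻⁶.
Hence σ = E·αΔT = 26×10³ × 1455.2×10⁻⁶ = 37.84 MPa, tensile.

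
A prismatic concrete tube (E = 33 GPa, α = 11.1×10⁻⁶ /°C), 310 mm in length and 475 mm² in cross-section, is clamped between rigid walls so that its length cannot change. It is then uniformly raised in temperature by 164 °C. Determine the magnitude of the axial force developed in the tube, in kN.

P ≈ 28.5 kN (compressive)

With zero net strain, σ = E·αΔT = 33 GPa × 11.1×10⁻⁶ × 164 = 60.07 MPa.
Then P = σA = 60.07 × 475 mm² = 28.53 kN, compressive.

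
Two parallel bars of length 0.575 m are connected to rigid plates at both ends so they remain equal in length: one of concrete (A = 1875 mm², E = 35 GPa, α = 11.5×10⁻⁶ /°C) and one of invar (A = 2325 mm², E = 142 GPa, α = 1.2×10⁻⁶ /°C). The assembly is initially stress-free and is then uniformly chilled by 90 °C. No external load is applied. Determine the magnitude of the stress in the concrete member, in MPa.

Equilibrium of a rigid end plate with no external load gives equal and opposite internal forces ±P in the two members. Since α_{concrete} > α_{invar}, cooling drives the concrete into tension and the invar into compression.
Setting the final lengths equal and cancelling L: (α₁ − α₂)ΔT = P/(A₁E₁) + P/(A₂E₂).
|α₁ − α₂|·ΔT = 10.3×10⁻⁶ × 90 = 0.000927.
1/(A₁E₁) + 1/(A₂E₂) = 1/(1875×35×10³) + 1/(2325×142×10³) = 1.827×10⁻⁸ N⁻¹.
So P = 0.000927 / 1.827×10⁻⁸ = 50.75 kN.
σ_{concrete} = P/A₁ = 50750/1875 = 27.07 MPa, tensile.

σ ≈ 27.1 MPa (tensile)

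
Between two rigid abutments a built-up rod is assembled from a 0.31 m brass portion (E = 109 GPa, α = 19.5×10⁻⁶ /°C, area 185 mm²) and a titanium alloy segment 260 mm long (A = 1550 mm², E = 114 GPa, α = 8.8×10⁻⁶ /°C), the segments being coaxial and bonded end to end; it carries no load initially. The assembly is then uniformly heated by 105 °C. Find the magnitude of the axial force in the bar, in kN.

With the walls removed the bar would change length by δ_free = Σ αᵢΔT Lᵢ = 19.5×10⁻⁶×105×310 + 8.8×10⁻⁶×105×260 = 0.875 mm.
The rigid supports impose zero overall length change; the single axial force P common to all segments must satisfy P Σ Lᵢ/(AᵢEᵢ) = δ_free.
Σ Lᵢ/(AᵢEᵢ) = 310/(185×109×10³) + 260/(1550×114×10³) = 1.684×10⁻⁵ mm/N.
So P = 0.875 / 1.684×10⁻⁵ = 51.94 kN, compressive.

P ≈ 51.9 kN (compressive)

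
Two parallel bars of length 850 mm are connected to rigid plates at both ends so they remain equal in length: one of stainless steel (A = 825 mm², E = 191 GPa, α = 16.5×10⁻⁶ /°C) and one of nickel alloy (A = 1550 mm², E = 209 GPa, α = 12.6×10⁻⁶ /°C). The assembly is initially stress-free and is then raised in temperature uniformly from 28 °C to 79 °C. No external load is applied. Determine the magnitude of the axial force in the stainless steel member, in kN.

Both members must finish at the same length. With the larger α, the stainless steel tends to over-expand; the plates restrain it, putting the stainless steel in compression and the nickel alloy in tension. With no external load the two internal forces are equal and opposite, magnitude P.
Setting the final lengths equal and cancelling L: (α₁ − α₂)ΔT = P/(A₁E₁) + P/(A₂E₂).
|α₁ − α₂|·ΔT = 3.9×10⁻⁶ × 51 = 0.0001989.
1/(A₁E₁) + 1/(A₂E₂) = 1/(825×191×10³) + 1/(1550×209×10³) = 9.433×10⁻⁹ N⁻¹.
P = 0.0001989 / 9.433×10⁻⁹ = 21090 N = 21.09 kN.

P ≈ 21.1 kN (compressive in the stainless steel)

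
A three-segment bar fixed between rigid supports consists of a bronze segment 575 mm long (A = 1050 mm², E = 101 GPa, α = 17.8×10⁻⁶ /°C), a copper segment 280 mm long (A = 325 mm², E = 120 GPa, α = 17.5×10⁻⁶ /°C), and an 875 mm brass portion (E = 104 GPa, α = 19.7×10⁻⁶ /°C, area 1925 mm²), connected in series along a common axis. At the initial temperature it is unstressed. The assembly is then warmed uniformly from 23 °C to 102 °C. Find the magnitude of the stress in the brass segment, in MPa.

With the walls removed the bar would change length by δ_free = Σ αᵢΔT Lᵢ = 17.8×10⁻⁶×79×575 + 17.5×10⁻⁶×79×280 + 19.7×10⁻⁶×79×875 = 2.557 mm.
The rigid supports impose zero overall length change; the single axial force P common to all segments must satisfy P Σ Lᵢ/(AᵢEᵢ) = δ_free.
The series flexibility is Σ Lᵢ/(AᵢEᵢ) = 575/(1050×101×10³) + 280/(325×120×10³) + 875/(1925×104×10³) = 1.697×10⁻⁵ mm/N.
P = 2.557 / 1.697×10⁻⁵ = 150700 N = 150.7 kN, compressive.
σ_{brass} = P / A = 150700 / 1925 = 78.28 MPa.

σ ≈ 78.3 MPa (compressive)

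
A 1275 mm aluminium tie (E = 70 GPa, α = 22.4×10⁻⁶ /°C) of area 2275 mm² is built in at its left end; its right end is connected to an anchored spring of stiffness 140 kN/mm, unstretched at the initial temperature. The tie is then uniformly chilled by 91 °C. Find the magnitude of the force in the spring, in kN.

If the spring were absent the tie would shorten by αΔT L = 22.4×10⁻⁶ × 91 × 1275 = 2.599 mm.
Let P be the tensile force in the spring. The tie extends elastically by PL/(AE) and the spring stretches by P/k; together these equal δ_free.
P [ L/(AE) + 1/k ] = δ_free → P [ 1275/(2275×70×10³) + 1/(140×10³) ] = 2.599.
P = 2.599 / 1.515×10⁻⁵ = 171600 N.

P ≈ 172 kN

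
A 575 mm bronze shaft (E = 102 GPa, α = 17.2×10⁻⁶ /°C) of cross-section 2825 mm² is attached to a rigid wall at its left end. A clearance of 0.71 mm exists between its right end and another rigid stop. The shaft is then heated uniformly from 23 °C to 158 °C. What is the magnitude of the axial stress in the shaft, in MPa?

σ ≈ 111 MPa (compressive)

If the wall were absent the shaft would grow by αΔT L = 17.2×10⁻⁶ × 135 × 575 = 1.335 mm.
This exceeds the 0.71 mm gap, so the wall pushes back. The portion of expansion that must be recovered elastically is δ_free − gap = 1.335 − 0.71 = 0.6251 mm.
So σ = E(δ_free − g)/L = 102×10³ × 0.6251/575 = 110.9 MPa.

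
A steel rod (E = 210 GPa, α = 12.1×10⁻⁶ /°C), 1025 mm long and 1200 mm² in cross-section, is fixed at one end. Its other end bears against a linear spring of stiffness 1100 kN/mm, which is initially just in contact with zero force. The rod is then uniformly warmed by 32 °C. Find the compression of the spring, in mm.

δ ≈ 0.0725 mm

The unrestrained thermal change is αΔT L = 12.1×10⁻⁶ × 32 × 1025 = 0.3969 mm.
With a force P in the spring, the elastic change of the rod is PL/(AE) and that of the spring is P/k; compatibility requires their sum to equal δ_free.
P [ L/(AE) + 1/k ] = δ_free → P [ 1025/(1200×210×10³) + 1/(1100×10³) ] = 0.3969.
P = 0.3969 / 4.977×10⁻⁶ = 79750 N.
Spring compression = P/k = 79750/(1100×10³) = 0.0725 mm.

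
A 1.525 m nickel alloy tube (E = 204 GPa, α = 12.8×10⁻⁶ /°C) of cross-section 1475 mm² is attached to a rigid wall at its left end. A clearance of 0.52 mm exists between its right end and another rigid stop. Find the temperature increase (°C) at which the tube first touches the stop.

ΔT ≈ 26.6 °C

Contact occurs when the free expansion equals the gap: αΔT L = 0.52 mm.
ΔT = 0.52 / (12.8×10⁻⁶ × 1525) = 26.64 °C.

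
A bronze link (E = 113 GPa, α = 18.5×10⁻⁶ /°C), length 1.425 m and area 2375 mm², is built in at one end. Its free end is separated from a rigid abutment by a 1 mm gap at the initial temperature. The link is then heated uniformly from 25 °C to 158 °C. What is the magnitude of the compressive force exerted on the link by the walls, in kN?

If the wall were absent the link would grow by αΔT L = 18.5×10⁻⁶ × 133 × 1425 = 3.506 mm.
This exceeds the 1 mm gap, so the wall pushes back. The portion of expansion that must be recovered elastically is δ_free − gap = 3.506 − 1 = 2.506 mm.
Compatibility: PL/(AE) = 2.506 mm, so σ = P/A = E × (2.506/1425) = 198.7 MPa.
Force on the wall = σA = 198.7 × 2375 mm² = 472 kN.

P ≈ 472 kN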